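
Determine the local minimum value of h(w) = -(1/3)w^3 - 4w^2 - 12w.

h'(w) = -w^2 - 8w - 12 = 0 at w = -6, -2.
Second-derivative test with h''(w) = -2w - 8: h''(-6) = 4 > 0 ⇒ local minimum; h''(-2) = -4 < 0 ⇒ local maximum.
Thus h has its local minimum at w = -6, with value 0.

0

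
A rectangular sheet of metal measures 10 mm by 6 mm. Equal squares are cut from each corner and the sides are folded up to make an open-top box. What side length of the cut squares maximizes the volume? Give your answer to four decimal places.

1.2137

With cut size x, the volume is V(x) = x(10 − 2x)(6 − 2x) for 0 < x < 3.
V'(x) = 12x^2 − 64x + 60. Setting V'(x) = 0 gives x ≈ 1.2137 (the root in (0, 3)).
V''(x) = 24x − 64 is negative there, so this is the maximum; V ≈ 32.8353.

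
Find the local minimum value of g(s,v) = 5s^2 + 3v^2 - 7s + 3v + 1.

-11/5

∂g/∂s = 10s - 7 = 0 and ∂g/∂v = 6v + 3 = 0, so (s, v) = (7/10, -1/2).
The Hessian has g_{ss} = 10, g_{vv} = 6, g_{sv} = 0, giving D = 60 > 0 with g_{ss} > 0, so the point is a local minimum.
g(7/10, -1/2) = -11/5.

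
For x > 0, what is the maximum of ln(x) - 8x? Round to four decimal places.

-3.0794

P'(x) = 1/x − 8 = 0 gives x = 1/8.
P''(x) = -1/x², which is negative for x > 0, so this is a local maximum.
P(1/8) = 1·ln(1/8) - 1 ≈ -3.0794.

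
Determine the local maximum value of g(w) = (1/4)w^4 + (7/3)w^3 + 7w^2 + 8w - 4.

Critical points: g'(w) = w^3 + 7w^2 + 14w + 8 vanishes at w = -4, -2, -1.
Since g''(w) = 3w^2 + 14w + 14, we get g''(-4) = 6 > 0 ⇒ local minimum; g''(-2) = -2 < 0 ⇒ local maximum; g''(-1) = 3 > 0 ⇒ local minimum.
So the local maximum value is g(-2) = -20/3.

-20/3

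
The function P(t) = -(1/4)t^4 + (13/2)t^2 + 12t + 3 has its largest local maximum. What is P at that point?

P'(t) = -t^3 + 13t + 12 = 0 at t = -3, -1, 4.
Since P''(t) = -3t^2 + 13, we get P''(-3) = -14 < 0 ⇒ local maximum; P''(-1) = 10 > 0 ⇒ local minimum; P''(4) = -35 < 0 ⇒ local maximum.
Thus P has its largest local maximum at t = 4, with value 91.

91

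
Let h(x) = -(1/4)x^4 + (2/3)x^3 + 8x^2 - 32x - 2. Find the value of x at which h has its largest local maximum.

-4

Critical points: h'(x) = -x^3 + 2x^2 + 16x - 32 vanishes at x = -4, 2, 4.
h''(x) = -3x^2 + 4x + 16. h''(-4) = -48 < 0 ⇒ local maximum; h''(2) = 12 > 0 ⇒ local minimum; h''(4) = -16 < 0 ⇒ local maximum.
So the largest local maximum value is h(-4) = 442/3.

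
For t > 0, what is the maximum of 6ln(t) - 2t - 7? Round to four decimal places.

g'(t) = 6/t − 2 = 0 gives t = 3.
g''(t) = -6/t², which is negative for t > 0, so this is a local maximum.
g(3) = 6·ln(3) - 6 - 7 ≈ -6.4083.

-6.4083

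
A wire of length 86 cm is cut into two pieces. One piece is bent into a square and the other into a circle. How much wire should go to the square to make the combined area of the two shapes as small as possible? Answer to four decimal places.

Let x be the length used for the square. Square side x/4; circle radius (86−x)/(2π).
A(x) = (x/4)² + π·((86−x)/(2π))² = x²/16 + (86−x)²/(4π) for 0 ≤ x ≤ 86. A'(x) = x/8 − (86−x)/(2π) = 0 gives x = 4·86/(π+4) ≈ 48.1685.
A'' = 1/8 + 1/(2π) > 0, so this gives the minimum combined area; x ≈ 48.1685 cm to the square.

48.1685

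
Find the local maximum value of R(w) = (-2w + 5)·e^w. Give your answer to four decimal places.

By the product rule, R'(w) = (-2w + 3)·e^w. Since e^w > 0, the only critical point is w = 3/2.
R''(3/2) has the same sign as -2 < 0, so this is a local maximum.
R(3/2) = (2)·e^(3/2) ≈ 8.9634.

8.9634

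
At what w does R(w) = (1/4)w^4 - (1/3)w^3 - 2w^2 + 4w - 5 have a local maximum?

1

R'(w) = w^3 - w^2 - 4w + 4. Setting R'(w) = 0 gives w ∈ {-2, 1, 2}.
Since R''(w) = 3w^2 - 2w - 4, we get R''(-2) = 12 > 0 ⇒ local minimum; R''(1) = -3 < 0 ⇒ local maximum; R''(2) = 4 > 0 ⇒ local minimum.
The local maximum is R(1) = -37/12.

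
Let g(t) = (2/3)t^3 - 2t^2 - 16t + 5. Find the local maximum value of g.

Critical points: g'(t) = 2t^2 - 4t - 16 vanishes at t = -2, 4.
g''(t) = 4t - 4. g''(-2) = -12 < 0 ⇒ local maximum; g''(4) = 12 > 0 ⇒ local minimum.
So the local maximum value is g(-2) = 71/3.

71/3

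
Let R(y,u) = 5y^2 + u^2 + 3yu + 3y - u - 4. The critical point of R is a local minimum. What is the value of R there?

-67/11

∂R/∂y = 10y + 3u + 3 = 0 and ∂R/∂u = 3y + 2u - 1 = 0, so (y, u) = (-9/11, 19/11).
The Hessian has R_{yy} = 10, R_{uu} = 2, R_{yu} = 3, giving D = 11 > 0 with R_{yy} > 0, so the point is a local minimum.
R(-9/11, 19/11) = -67/11.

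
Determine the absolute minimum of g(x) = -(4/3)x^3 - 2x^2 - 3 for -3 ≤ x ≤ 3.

Differentiating, g'(x) = -4x^2 - 4x; which vanishes at x = -1 and x = 0.
Evaluating at the critical points and endpoints: g(-3) = 15,  g(-1) = -11/3,  g(0) = -3,  g(3) = -57.
So the minimum is g(3) = -57.

-57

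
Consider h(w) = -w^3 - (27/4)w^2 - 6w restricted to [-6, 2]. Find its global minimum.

-47

Differentiating, h'(w) = -3w^2 - (27/2)w - 6; which vanishes at w = -4 and w = -1/2.
Evaluating at the critical points and endpoints: h(-6) = 9; h(-4) = -20; h(-1/2) = 23/16; h(2) = -47.
Hence the absolute minimum is -47 at w = 2.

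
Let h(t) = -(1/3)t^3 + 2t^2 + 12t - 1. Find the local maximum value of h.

Critical points: h'(t) = -t^2 + 4t + 12 vanishes at t = -2, 6.
Since h''(t) = -2t + 4, we get h''(-2) = 8 > 0 ⇒ local minimum; h''(6) = -8 < 0 ⇒ local maximum.
So the local maximum value is h(6) = 71.

71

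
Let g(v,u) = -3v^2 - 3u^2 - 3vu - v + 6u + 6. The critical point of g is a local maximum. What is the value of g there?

97/9

∂g/∂v = -6v - 3u - 1 = 0 and ∂g/∂u = -3v - 6u + 6 = 0, so (v, u) = (-8/9, 13/9).
The Hessian has g_{vv} = -6, g_{uu} = -6, g_{vu} = -3, giving D = 27 > 0 with g_{vv} < 0, so the point is a local maximum.
g(-8/9, 13/9) = 97/9.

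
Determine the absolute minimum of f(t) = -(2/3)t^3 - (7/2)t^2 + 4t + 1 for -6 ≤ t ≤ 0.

Differentiating, f'(t) = -2t^2 - 7t + 4; whose only zero in [-6, 0] is t = -4.
Compare values at every candidate in [-6, 0]: f(-6) = -5, f(-4) = -85/3, f(0) = 1.
Hence the absolute minimum is -85/3 at t = -4.

-85/3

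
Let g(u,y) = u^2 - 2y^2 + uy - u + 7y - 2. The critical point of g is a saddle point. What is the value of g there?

4

∂g/∂u = 2u + y - 1 = 0 and ∂g/∂y = u - 4y + 7 = 0, so (u, y) = (-1/3, 5/3).
The Hessian has g_{uu} = 2, g_{yy} = -4, g_{uy} = 1, giving D = -9 < 0, so the point is a saddle point.
g(-1/3, 5/3) = 4.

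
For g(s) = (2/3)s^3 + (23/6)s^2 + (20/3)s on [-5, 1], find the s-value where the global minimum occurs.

Differentiating, g'(s) = 2s^2 + (23/3)s + 20/3; which vanishes at s = -5/2 and s = -4/3.
Evaluating at the critical points and endpoints: g(-5) = -125/6,  g(-5/2) = -25/8,  g(-4/3) = -296/81,  g(1) = 67/6.
The minimum over the interval is -125/6, attained at s = -5.

-5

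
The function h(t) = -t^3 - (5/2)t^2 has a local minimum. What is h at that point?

-125/54

h'(t) = -3t^2 - 5t. Setting h'(t) = 0 gives t ∈ {-5/3, 0}.
h''(t) = -6t - 5. h''(-5/3) = 5 > 0 ⇒ local minimum; h''(0) = -5 < 0 ⇒ local maximum.
Thus h has its local minimum at t = -5/3, with value -125/54.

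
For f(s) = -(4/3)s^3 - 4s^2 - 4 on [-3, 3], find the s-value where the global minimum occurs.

f'(s) = -4s^2 - 8s, which vanishes at s = -2 and s = 0.
Candidates: f(-3) = -4,  f(-2) = -28/3,  f(0) = -4,  f(3) = -76.
The minimum over the interval is -76, attained at s = 3.

3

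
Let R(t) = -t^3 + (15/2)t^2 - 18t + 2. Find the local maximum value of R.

Critical points: R'(t) = -3t^2 + 15t - 18 vanishes at t = 2, 3.
Second-derivative test with R''(t) = -6t + 15: R''(2) = 3 > 0 ⇒ local minimum; R''(3) = -3 < 0 ⇒ local maximum.
Thus R has its local maximum at t = 3, with value -23/2.

-23/2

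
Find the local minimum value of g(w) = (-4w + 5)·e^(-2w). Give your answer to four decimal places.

-0.0604

g'(w) = (-4)·e^(-2w) + (-4w + 5)·(-2)·e^(-2w) = (8w - 14)·e^(-2w). Since e^(-2w) > 0, the only critical point is w = 7/4.
g''(7/4) has the same sign as 8 > 0, so this is a local minimum.
g(7/4) = (-2)·e^(-7/2) ≈ -0.0604.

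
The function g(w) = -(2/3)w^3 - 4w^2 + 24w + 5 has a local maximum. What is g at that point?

95/3

Critical points: g'(w) = -2w^2 - 8w + 24 vanishes at w = -6, 2.
g''(w) = -4w - 8. g''(-6) = 16 > 0 ⇒ local minimum; g''(2) = -16 < 0 ⇒ local maximum.
So the local maximum value is g(2) = 95/3.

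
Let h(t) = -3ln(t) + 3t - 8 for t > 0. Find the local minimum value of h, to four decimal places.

-5.0000

h'(t) = -3/t + 3 = 0 gives t = 1.
h''(t) = 3/t², which is positive for t > 0, so this is a local minimum.
h(1) = -3·ln(1) + 3 - 8 ≈ -5.0000.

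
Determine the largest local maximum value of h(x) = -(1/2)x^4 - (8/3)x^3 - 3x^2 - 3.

3/2

Critical points: h'(x) = -2x^3 - 8x^2 - 6x vanishes at x = -3, -1, 0.
Second-derivative test with h''(x) = -6x^2 - 16x - 6: h''(-3) = -12 < 0 ⇒ local maximum; h''(-1) = 4 > 0 ⇒ local minimum; h''(0) = -6 < 0 ⇒ local maximum.
So the largest local maximum value is h(-3) = 3/2.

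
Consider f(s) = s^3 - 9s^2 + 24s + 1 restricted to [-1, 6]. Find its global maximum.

Differentiating, f'(s) = 3s^2 - 18s + 24; which vanishes at s = 2 and s = 4.
Evaluating at the critical points and endpoints: f(-1) = -33; f(2) = 21; f(4) = 17; f(6) = 37.
So the maximum is f(6) = 37.

37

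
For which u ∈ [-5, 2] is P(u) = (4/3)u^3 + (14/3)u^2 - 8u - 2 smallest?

-5

Differentiating, P'(u) = 4u^2 + (28/3)u - 8; which vanishes at u = -3 and u = 2/3.
Compare values at every candidate in [-5, 2]: P(-5) = -12; P(-3) = 28; P(2/3) = -394/81; P(2) = 34/3.
The minimum over the interval is -12, attained at u = -5.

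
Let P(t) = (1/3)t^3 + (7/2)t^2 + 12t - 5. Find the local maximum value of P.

-55/3

P'(t) = t^2 + 7t + 12 = 0 at t = -4, -3.
P''(t) = 2t + 7. P''(-4) = -1 < 0 ⇒ local maximum; P''(-3) = 1 > 0 ⇒ local minimum.
Thus P has its local maximum at t = -4, with value -55/3.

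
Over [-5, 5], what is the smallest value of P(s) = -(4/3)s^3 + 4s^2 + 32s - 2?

-118/3

P'(s) = -4s^2 + 8s + 32, which vanishes at s = -2 and s = 4.
Evaluating at the critical points and endpoints: P(-5) = 314/3, P(-2) = -118/3, P(4) = 314/3, P(5) = 274/3.
So the minimum is P(-2) = -118/3.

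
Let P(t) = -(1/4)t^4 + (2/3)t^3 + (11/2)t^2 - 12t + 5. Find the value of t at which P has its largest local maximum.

Critical points: P'(t) = -t^3 + 2t^2 + 11t - 12 vanishes at t = -3, 1, 4.
P''(t) = -3t^2 + 4t + 11. P''(-3) = -28 < 0 ⇒ local maximum; P''(1) = 12 > 0 ⇒ local minimum; P''(4) = -21 < 0 ⇒ local maximum.
Thus P has its largest local maximum at t = -3, with value 209/4.

-3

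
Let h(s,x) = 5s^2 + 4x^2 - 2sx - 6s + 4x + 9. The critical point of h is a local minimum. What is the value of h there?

∂h/∂s = 10s - 2x - 6 = 0 and ∂h/∂x = -2s + 8x + 4 = 0, so (s, x) = (10/19, -7/19).
The Hessian has h_{ss} = 10, h_{xx} = 8, h_{sx} = -2, giving D = 76 > 0 with h_{ss} > 0, so the point is a local minimum.
h(10/19, -7/19) = 127/19.

127/19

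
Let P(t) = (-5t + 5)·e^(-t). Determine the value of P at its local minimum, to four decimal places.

-0.6767

By the product rule, P'(t) = (5t - 10)·e^(-t). Since e^(-t) > 0, the only critical point is t = 2.
P''(2) has the same sign as 5 > 0, so this is a local minimum.
P(2) = (-5)·e^(-2) ≈ -0.6767.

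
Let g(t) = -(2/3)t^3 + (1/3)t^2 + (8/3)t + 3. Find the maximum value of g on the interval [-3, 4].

16

The derivative is -2t^2 + (2/3)t + 8/3, which vanishes at t = -1 and t = 4/3.
Compare values at every candidate in [-3, 4]: g(-3) = 16, g(-1) = 4/3, g(4/3) = 451/81, g(4) = -71/3.
The maximum over the interval is 16, attained at t = -3.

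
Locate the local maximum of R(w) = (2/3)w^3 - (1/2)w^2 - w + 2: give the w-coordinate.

R'(w) = 2w^2 - w - 1 = 0 at w = -1/2, 1.
Second-derivative test with R''(w) = 4w - 1: R''(-1/2) = -3 < 0 ⇒ local maximum; R''(1) = 3 > 0 ⇒ local minimum.
The local maximum is R(-1/2) = 55/24.

-1/2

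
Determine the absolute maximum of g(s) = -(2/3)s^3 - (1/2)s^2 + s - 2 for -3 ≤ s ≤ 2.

The derivative is -2s^2 - s + 1, which vanishes at s = -1 and s = 1/2.
Evaluating at the critical points and endpoints: g(-3) = 17/2; g(-1) = -17/6; g(1/2) = -41/24; g(2) = -22/3.
So the maximum is g(-3) = 17/2.

17/2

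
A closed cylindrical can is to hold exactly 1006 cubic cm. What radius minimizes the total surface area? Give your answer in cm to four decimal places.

With radius r and height h, πr²h = 1006 so h = 1006/(πr²), and S(r) = 2πr² + 2πrh = 2πr² + 2·1006/r.
S'(r) = 4πr − 2·1006/r² = 0 ⇒ r³ = 1006/(2π), so r ≈ 5.4301 and h = 2r ≈ 10.8602.
S''(r) = 4π + 4·1006/r³ > 0, so this is the minimum; S ≈ 555.7932.

5.4301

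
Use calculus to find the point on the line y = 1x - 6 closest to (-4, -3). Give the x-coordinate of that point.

-1/2

Minimize D(x)^2 = (x + 4)^2 + (x - 3)^2.
d/dx[D^2] = 2(x + 4) + 2·1·(x - 3) = 0 ⇒ x = -1/2.
Then y = -13/2 and the distance is √(49/2) ≈ 4.9497.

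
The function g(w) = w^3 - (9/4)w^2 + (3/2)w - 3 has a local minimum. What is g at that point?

g'(w) = 3w^2 - (9/2)w + 3/2 = 0 at w = 1/2, 1.
g''(w) = 6w - 9/2. g''(1/2) = -3/2 < 0 ⇒ local maximum; g''(1) = 3/2 > 0 ⇒ local minimum.
The local minimum is g(1) = -11/4.

-11/4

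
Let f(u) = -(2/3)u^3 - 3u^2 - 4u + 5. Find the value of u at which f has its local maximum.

-1

f'(u) = -2u^2 - 6u - 4. Setting f'(u) = 0 gives u ∈ {-2, -1}.
Since f''(u) = -4u - 6, we get f''(-2) = 2 > 0 ⇒ local minimum; f''(-1) = -2 < 0 ⇒ local maximum.
Thus f has its local maximum at u = -1, with value 20/3.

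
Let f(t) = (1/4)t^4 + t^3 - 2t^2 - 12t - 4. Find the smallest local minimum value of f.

f'(t) = t^3 + 3t^2 - 4t - 12. Setting f'(t) = 0 gives t ∈ {-3, -2, 2}.
Second-derivative test with f''(t) = 3t^2 + 6t - 4: f''(-3) = 5 > 0 ⇒ local minimum; f''(-2) = -4 < 0 ⇒ local maximum; f''(2) = 20 > 0 ⇒ local minimum.
Thus f has its smallest local minimum at t = 2, with value -24.

-24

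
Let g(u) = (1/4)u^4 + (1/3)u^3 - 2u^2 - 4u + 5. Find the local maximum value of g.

83/12

g'(u) = u^3 + u^2 - 4u - 4. Setting g'(u) = 0 gives u ∈ {-2, -1, 2}.
Since g''(u) = 3u^2 + 2u - 4, we get g''(-2) = 4 > 0 ⇒ local minimum; g''(-1) = -3 < 0 ⇒ local maximum; g''(2) = 12 > 0 ⇒ local minimum.
The local maximum is g(-1) = 83/12.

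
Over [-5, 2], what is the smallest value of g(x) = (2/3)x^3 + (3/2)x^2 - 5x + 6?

-89/6

g'(x) = 2x^2 + 3x - 5, which vanishes at x = -5/2 and x = 1.
Compare values at every candidate in [-5, 2]: g(-5) = -89/6; g(-5/2) = 419/24; g(1) = 19/6; g(2) = 22/3.
Hence the absolute minimum is -89/6 at x = -5.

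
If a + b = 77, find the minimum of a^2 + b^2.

With a + b = 77, a^2 + b^2 = a^2 + (77 − a)^2.
The derivative 2a − 2(77 − a) = 4a − 154 vanishes at a = 77/2; second derivative 4 > 0, a minimum.
The minimum is 2·(77/2)^2 = 5929/2.

5929/2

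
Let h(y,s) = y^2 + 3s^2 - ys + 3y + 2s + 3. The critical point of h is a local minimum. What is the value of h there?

∂h/∂y = 2y - s + 3 = 0 and ∂h/∂s = -y + 6s + 2 = 0, so (y, s) = (-20/11, -7/11).
The Hessian has h_{yy} = 2, h_{ss} = 6, h_{ys} = -1, giving D = 11 > 0 with h_{yy} > 0, so the point is a local minimum.
h(-20/11, -7/11) = -4/11.

-4/11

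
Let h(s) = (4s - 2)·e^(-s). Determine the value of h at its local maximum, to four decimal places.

By the product rule, h'(s) = (-4s + 6)·e^(-s). Since e^(-s) > 0, the only critical point is s = 3/2.
h''(3/2) has the same sign as -4 < 0, so this is a local maximum.
h(3/2) = (4)·e^(-3/2) ≈ 0.8925.

0.8925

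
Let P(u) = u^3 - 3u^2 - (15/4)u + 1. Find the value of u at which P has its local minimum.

5/2

P'(u) = 3u^2 - 6u - 15/4 = 0 at u = -1/2, 5/2.
Second-derivative test with P''(u) = 6u - 6: P''(-1/2) = -9 < 0 ⇒ local maximum; P''(5/2) = 9 > 0 ⇒ local minimum.
So the local minimum value is P(5/2) = -23/2.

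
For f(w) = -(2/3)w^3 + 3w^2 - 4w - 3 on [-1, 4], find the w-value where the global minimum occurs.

The derivative is -2w^2 + 6w - 4, which vanishes at w = 1 and w = 2.
Candidates: f(-1) = 14/3, f(1) = -14/3, f(2) = -13/3, f(4) = -41/3.
Hence the absolute minimum is -41/3 at w = 4.

4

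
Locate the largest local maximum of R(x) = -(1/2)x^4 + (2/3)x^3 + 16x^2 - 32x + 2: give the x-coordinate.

-4

R'(x) = -2x^3 + 2x^2 + 32x - 32 = 0 at x = -4, 1, 4.
R''(x) = -6x^2 + 4x + 32. R''(-4) = -80 < 0 ⇒ local maximum; R''(1) = 30 > 0 ⇒ local minimum; R''(4) = -48 < 0 ⇒ local maximum.
Thus R has its largest local maximum at x = -4, with value 646/3.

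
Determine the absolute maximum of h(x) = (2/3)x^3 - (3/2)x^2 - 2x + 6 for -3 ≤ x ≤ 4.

50/3

Differentiating, h'(x) = 2x^2 - 3x - 2; which vanishes at x = -1/2 and x = 2.
Evaluating at the critical points and endpoints: h(-3) = -39/2,  h(-1/2) = 157/24,  h(2) = 4/3,  h(4) = 50/3.
The maximum over the interval is 50/3, attained at x = 4.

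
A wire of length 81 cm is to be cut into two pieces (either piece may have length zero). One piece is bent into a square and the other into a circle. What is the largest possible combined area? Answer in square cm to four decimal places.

522.1078

Let x be the length used for the square. Square side x/4; circle radius (81−x)/(2π).
A(x) = (x/4)² + π·((81−x)/(2π))² = x²/16 + (81−x)²/(4π) for 0 ≤ x ≤ 81. A'(x) = x/8 − (81−x)/(2π) = 0 gives x = 4·81/(π+4) ≈ 45.3680.
A'' > 0, so the interior critical point is a minimum; the maximum is at an endpoint. A(0) = 522.1078 and A(81) = 410.0625, so the largest area is 522.1078.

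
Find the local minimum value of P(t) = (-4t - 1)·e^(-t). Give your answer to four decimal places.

Differentiating with the product rule gives P'(t) = (4t - 3)·e^(-t). Since e^(-t) > 0, the only critical point is t = 3/4.
P''(3/4) has the same sign as 4 > 0, so this is a local minimum.
P(3/4) = (-4)·e^(-3/4) ≈ -1.8895.

-1.8895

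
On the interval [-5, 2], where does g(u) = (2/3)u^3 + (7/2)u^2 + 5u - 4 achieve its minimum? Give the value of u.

-5

Differentiating, g'(u) = 2u^2 + 7u + 5; which vanishes at u = -5/2 and u = -1.
Candidates: g(-5) = -149/6; g(-5/2) = -121/24; g(-1) = -37/6; g(2) = 76/3.
So the minimum is g(-5) = -149/6.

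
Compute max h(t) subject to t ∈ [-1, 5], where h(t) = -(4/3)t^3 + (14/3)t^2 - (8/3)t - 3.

The derivative is -4t^2 + (28/3)t - 8/3, which vanishes at t = 1/3 and t = 2.
Evaluating at the critical points and endpoints: h(-1) = 17/3,  h(1/3) = -277/81,  h(2) = -1/3,  h(5) = -199/3.
So the maximum is h(-1) = 17/3.

17/3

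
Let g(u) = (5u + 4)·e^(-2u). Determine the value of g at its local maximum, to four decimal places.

4.5553

Differentiating with the product rule gives g'(u) = (-10u - 3)·e^(-2u). Since e^(-2u) > 0, the only critical point is u = -3/10.
g''(-3/10) has the same sign as -10 < 0, so this is a local maximum.
g(-3/10) = (5/2)·e^(3/5) ≈ 4.5553.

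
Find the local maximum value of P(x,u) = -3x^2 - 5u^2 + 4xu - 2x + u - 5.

-205/44

∂P/∂x = -6x + 4u - 2 = 0 and ∂P/∂u = 4x - 10u + 1 = 0, so (x, u) = (-4/11, -1/22).
The Hessian has P_{xx} = -6, P_{uu} = -10, P_{xu} = 4, giving D = 44 > 0 with P_{xx} < 0, so the point is a local maximum.
P(-4/11, -1/22) = -205/44.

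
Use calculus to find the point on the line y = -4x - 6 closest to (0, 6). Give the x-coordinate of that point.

-48/17

Minimize D(x)^2 = (x + 0)^2 + (-4x - 12)^2.
d/dx[D^2] = 2(x + 0) + 2·(-4)·(-4x - 12) = 0 ⇒ x = -48/17.
Then y = 90/17 and the distance is √(144/17) ≈ 2.9104.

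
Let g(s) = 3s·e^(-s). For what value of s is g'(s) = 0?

1

Differentiating with the product rule gives g'(s) = (-3s + 3)·e^(-s). Since e^(-s) > 0, the only critical point is s = 1.
g''(1) has the same sign as -3 < 0, so this is a local maximum.
g(1) = (3)·e^(-1) ≈ 1.1036.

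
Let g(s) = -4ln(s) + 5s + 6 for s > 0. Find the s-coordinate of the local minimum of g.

g'(s) = -4/s + 5 = 0 gives s = 4/5.
g''(s) = 4/s², which is positive for s > 0, so this is a local minimum.
g(4/5) = -4·ln(4/5) + 4 + 6 ≈ 10.8926.

4/5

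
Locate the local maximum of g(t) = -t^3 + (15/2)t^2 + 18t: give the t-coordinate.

6

g'(t) = -3t^2 + 15t + 18. Setting g'(t) = 0 gives t ∈ {-1, 6}.
Since g''(t) = -6t + 15, we get g''(-1) = 21 > 0 ⇒ local minimum; g''(6) = -21 < 0 ⇒ local maximum.
So the local maximum value is g(6) = 162.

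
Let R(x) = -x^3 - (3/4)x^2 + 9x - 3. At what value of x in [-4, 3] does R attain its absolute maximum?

-4

R'(x) = -3x^2 - (3/2)x + 9, which vanishes at x = -2 and x = 3/2.
Candidates: R(-4) = 13,  R(-2) = -16,  R(3/2) = 87/16,  R(3) = -39/4.
The maximum over the interval is 13, attained at x = -4.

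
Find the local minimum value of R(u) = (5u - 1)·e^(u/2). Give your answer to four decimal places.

Differentiating with the product rule gives R'(u) = ((5/2)u + 9/2)·e^(u/2). Since e^(u/2) > 0, the only critical point is u = -9/5.
R''(-9/5) has the same sign as 5/2 > 0, so this is a local minimum.
R(-9/5) = (-10)·e^(-9/10) ≈ -4.0657.

-4.0657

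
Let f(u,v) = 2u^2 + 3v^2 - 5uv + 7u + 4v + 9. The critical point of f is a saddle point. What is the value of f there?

328

∂f/∂u = 4u - 5v + 7 = 0 and ∂f/∂v = -5u + 6v + 4 = 0, so (u, v) = (62, 51).
The Hessian has f_{uu} = 4, f_{vv} = 6, f_{uv} = -5, giving D = -1 < 0, so the point is a saddle point.
f(62, 51) = 328.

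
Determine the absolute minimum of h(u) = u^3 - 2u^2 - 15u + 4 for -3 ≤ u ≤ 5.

-32

h'(u) = 3u^2 - 4u - 15, which vanishes at u = -5/3 and u = 3.
Candidates: h(-3) = 4; h(-5/3) = 508/27; h(3) = -32; h(5) = 4.
Hence the absolute minimum is -32 at u = 3.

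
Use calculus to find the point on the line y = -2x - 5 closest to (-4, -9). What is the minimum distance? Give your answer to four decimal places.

Minimize D(x)^2 = (x + 4)^2 + (-2x + 4)^2.
d/dx[D^2] = 2(x + 4) + 2·(-2)·(-2x + 4) = 0 ⇒ x = 4/5.
Then y = -33/5 and the distance is √(144/5) ≈ 5.3666.

5.3666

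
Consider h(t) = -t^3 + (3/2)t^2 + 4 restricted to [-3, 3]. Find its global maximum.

89/2

The derivative is -3t^2 + 3t, which vanishes at t = 0 and t = 1.
Candidates: h(-3) = 89/2; h(0) = 4; h(1) = 9/2; h(3) = -19/2.
So the maximum is h(-3) = 89/2.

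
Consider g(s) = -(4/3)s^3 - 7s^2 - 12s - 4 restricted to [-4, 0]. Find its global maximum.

g'(s) = -4s^2 - 14s - 12, which vanishes at s = -2 and s = -3/2.
Compare values at every candidate in [-4, 0]: g(-4) = 52/3,  g(-2) = 8/3,  g(-3/2) = 11/4,  g(0) = -4.
Hence the absolute maximum is 52/3 at s = -4.

52/3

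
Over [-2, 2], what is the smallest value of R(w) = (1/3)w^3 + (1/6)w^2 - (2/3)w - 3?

-11/3

R'(w) = w^2 + (1/3)w - 2/3, which vanishes at w = -1 and w = 2/3.
Evaluating at the critical points and endpoints: R(-2) = -11/3,  R(-1) = -5/2,  R(2/3) = -265/81,  R(2) = -1.
So the minimum is R(-2) = -11/3.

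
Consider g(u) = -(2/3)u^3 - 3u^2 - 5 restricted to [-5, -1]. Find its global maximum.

The derivative is -2u^2 - 6u, whose only zero in [-5, -1] is u = -3.
Candidates: g(-5) = 10/3,  g(-3) = -14,  g(-1) = -22/3.
So the maximum is g(-5) = 10/3.

10/3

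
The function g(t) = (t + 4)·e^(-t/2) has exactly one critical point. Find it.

Differentiating with the product rule gives g'(t) = (-(1/2)t - 1)·e^(-t/2). Since e^(-t/2) > 0, the only critical point is t = -2.
g''(-2) has the same sign as -1/2 < 0, so this is a local maximum.
g(-2) = (2)·e^(1) ≈ 5.4366.

-2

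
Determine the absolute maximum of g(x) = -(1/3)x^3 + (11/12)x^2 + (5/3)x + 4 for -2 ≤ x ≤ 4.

Differentiating, g'(x) = -x^2 + (11/6)x + 5/3; which vanishes at x = -2/3 and x = 5/2.
Evaluating at the critical points and endpoints: g(-2) = 7,  g(-2/3) = 275/81,  g(5/2) = 139/16,  g(4) = 4.
So the maximum is g(5/2) = 139/16.

139/16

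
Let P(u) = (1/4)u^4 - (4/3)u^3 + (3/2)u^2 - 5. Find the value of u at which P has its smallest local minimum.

P'(u) = u^3 - 4u^2 + 3u = 0 at u = 0, 1, 3.
P''(u) = 3u^2 - 8u + 3. P''(0) = 3 > 0 ⇒ local minimum; P''(1) = -2 < 0 ⇒ local maximum; P''(3) = 6 > 0 ⇒ local minimum.
Thus P has its smallest local minimum at u = 3, with value -29/4.

3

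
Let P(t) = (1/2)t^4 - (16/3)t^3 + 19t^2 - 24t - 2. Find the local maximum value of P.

-13/2

P'(t) = 2t^3 - 16t^2 + 38t - 24. Setting P'(t) = 0 gives t ∈ {1, 3, 4}.
Since P''(t) = 6t^2 - 32t + 38, we get P''(1) = 12 > 0 ⇒ local minimum; P''(3) = -4 < 0 ⇒ local maximum; P''(4) = 6 > 0 ⇒ local minimum.
The local maximum is P(3) = -13/2.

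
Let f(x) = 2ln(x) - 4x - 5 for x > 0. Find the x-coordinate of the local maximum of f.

f'(x) = 2/x − 4 = 0 gives x = 1/2.
f''(x) = -2/x², which is negative for x > 0, so this is a local maximum.
f(1/2) = 2·ln(1/2) - 2 - 5 ≈ -8.3863.

1/2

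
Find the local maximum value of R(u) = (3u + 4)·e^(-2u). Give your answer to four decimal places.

7.9417

Differentiating with the product rule gives R'(u) = (-6u - 5)·e^(-2u). Since e^(-2u) > 0, the only critical point is u = -5/6.
R''(-5/6) has the same sign as -6 < 0, so this is a local maximum.
R(-5/6) = (3/2)·e^(5/3) ≈ 7.9417.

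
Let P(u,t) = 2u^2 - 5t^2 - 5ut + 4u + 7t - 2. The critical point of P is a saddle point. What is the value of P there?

28/65

∂P/∂u = 4u - 5t + 4 = 0 and ∂P/∂t = -5u - 10t + 7 = 0, so (u, t) = (-1/13, 48/65).
The Hessian has P_{uu} = 4, P_{tt} = -10, P_{ut} = -5, giving D = -65 < 0, so the point is a saddle point.
P(-1/13, 48/65) = 28/65.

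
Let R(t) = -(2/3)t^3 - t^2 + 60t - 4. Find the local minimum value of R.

R'(t) = -2t^2 - 2t + 60. Setting R'(t) = 0 gives t ∈ {-6, 5}.
Second-derivative test with R''(t) = -4t - 2: R''(-6) = 22 > 0 ⇒ local minimum; R''(5) = -22 < 0 ⇒ local maximum.
Thus R has its local minimum at t = -6, with value -256.

-256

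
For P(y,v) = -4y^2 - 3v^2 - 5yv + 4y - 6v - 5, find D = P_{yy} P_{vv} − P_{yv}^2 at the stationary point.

∂P/∂y = -8y - 5v + 4 = 0 and ∂P/∂v = -5y - 6v - 6 = 0, so (y, v) = (54/23, -68/23).
The Hessian has P_{yy} = -8, P_{vv} = -6, P_{yv} = -5, giving D = 23 > 0 with P_{yy} < 0, so the point is a local maximum.
D = (-8)·(-6) − (-5)^2 = 23.

23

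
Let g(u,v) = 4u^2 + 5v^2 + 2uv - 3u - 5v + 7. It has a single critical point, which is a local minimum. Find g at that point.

∂g/∂u = 8u + 2v - 3 = 0 and ∂g/∂v = 2u + 10v - 5 = 0, so (u, v) = (5/19, 17/38).
The Hessian has g_{uu} = 8, g_{vv} = 10, g_{uv} = 2, giving D = 76 > 0 with g_{uu} > 0, so the point is a local minimum.
g(5/19, 17/38) = 417/76.

417/76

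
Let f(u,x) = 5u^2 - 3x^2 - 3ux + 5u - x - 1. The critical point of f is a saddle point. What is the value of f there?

-154/69

∂f/∂u = 10u - 3x + 5 = 0 and ∂f/∂x = -3u - 6x - 1 = 0, so (u, x) = (-11/23, 5/69).
The Hessian has f_{uu} = 10, f_{xx} = -6, f_{ux} = -3, giving D = -69 < 0, so the point is a saddle point.
f(-11/23, 5/69) = -154/69.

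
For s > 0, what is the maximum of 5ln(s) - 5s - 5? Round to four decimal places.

P'(s) = 5/s − 5 = 0 gives s = 1.
P''(s) = -5/s², which is negative for s > 0, so this is a local maximum.
P(1) = 5·ln(1) - 5 - 5 ≈ -10.0000.

-10.0000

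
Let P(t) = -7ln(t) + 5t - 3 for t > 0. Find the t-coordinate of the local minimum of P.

7/5

P'(t) = -7/t + 5 = 0 gives t = 7/5.
P''(t) = 7/t², which is positive for t > 0, so this is a local minimum.
P(7/5) = -7·ln(7/5) + 7 - 3 ≈ 1.6447.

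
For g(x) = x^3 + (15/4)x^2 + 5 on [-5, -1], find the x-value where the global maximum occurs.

-5/2

Differentiating, g'(x) = 3x^2 + (15/2)x; whose only zero in [-5, -1] is x = -5/2.
Candidates: g(-5) = -105/4, g(-5/2) = 205/16, g(-1) = 31/4.
The maximum over the interval is 205/16, attained at x = -5/2.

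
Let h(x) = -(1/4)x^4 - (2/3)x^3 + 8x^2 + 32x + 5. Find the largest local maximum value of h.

463/3

Critical points: h'(x) = -x^3 - 2x^2 + 16x + 32 vanishes at x = -4, -2, 4.
Second-derivative test with h''(x) = -3x^2 - 4x + 16: h''(-4) = -16 < 0 ⇒ local maximum; h''(-2) = 12 > 0 ⇒ local minimum; h''(4) = -48 < 0 ⇒ local maximum.
Thus h has its largest local maximum at x = 4, with value 463/3.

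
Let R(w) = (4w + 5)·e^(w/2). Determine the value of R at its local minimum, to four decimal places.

-1.5753

R'(w) = 4·e^(w/2) + (4w + 5)·(1/2)·e^(w/2) = (2w + 13/2)·e^(w/2). Since e^(w/2) > 0, the only critical point is w = -13/4.
R''(-13/4) has the same sign as 2 > 0, so this is a local minimum.
R(-13/4) = (-8)·e^(-13/8) ≈ -1.5753.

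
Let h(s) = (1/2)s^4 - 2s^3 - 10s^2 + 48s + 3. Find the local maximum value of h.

Critical points: h'(s) = 2s^3 - 6s^2 - 20s + 48 vanishes at s = -3, 2, 4.
h''(s) = 6s^2 - 12s - 20. h''(-3) = 70 > 0 ⇒ local minimum; h''(2) = -20 < 0 ⇒ local maximum; h''(4) = 28 > 0 ⇒ local minimum.
The local maximum is h(2) = 51.

51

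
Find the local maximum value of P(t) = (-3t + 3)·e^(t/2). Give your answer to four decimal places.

3.6392

By the product rule, P'(t) = (-(3/2)t - 3/2)·e^(t/2). Since e^(t/2) > 0, the only critical point is t = -1.
P''(-1) has the same sign as -3/2 < 0, so this is a local maximum.
P(-1) = (6)·e^(-1/2) ≈ 3.6392.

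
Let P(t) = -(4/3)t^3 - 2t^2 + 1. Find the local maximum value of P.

Critical points: P'(t) = -4t^2 - 4t vanishes at t = -1, 0.
P''(t) = -8t - 4. P''(-1) = 4 > 0 ⇒ local minimum; P''(0) = -4 < 0 ⇒ local maximum.
The local maximum is P(0) = 1.

1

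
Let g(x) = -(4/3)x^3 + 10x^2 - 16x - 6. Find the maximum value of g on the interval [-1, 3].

g'(x) = -4x^2 + 20x - 16, whose only zero in [-1, 3] is x = 1.
Candidates: g(-1) = 64/3; g(1) = -40/3; g(3) = 0.
The maximum over the interval is 64/3, attained at x = -1.

64/3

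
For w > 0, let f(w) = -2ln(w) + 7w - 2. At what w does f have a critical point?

2/7

f'(w) = -2/w + 7 = 0 gives w = 2/7.
f''(w) = 2/w², which is positive for w > 0, so this is a local minimum.
f(2/7) = -2·ln(2/7) + 2 - 2 ≈ 2.5055.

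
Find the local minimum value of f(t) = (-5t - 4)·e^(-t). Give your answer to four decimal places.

f'(t) = (-5)·e^(-t) + (-5t - 4)·(-1)·e^(-t) = (5t - 1)·e^(-t). Since e^(-t) > 0, the only critical point is t = 1/5.
f''(1/5) has the same sign as 5 > 0, so this is a local minimum.
f(1/5) = (-5)·e^(-1/5) ≈ -4.0937.

-4.0937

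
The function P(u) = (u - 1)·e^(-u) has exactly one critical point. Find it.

2

By the product rule, P'(u) = (-u + 2)·e^(-u). Since e^(-u) > 0, the only critical point is u = 2.
P''(2) has the same sign as -1 < 0, so this is a local maximum.
P(2) = (1)·e^(-2) ≈ 0.1353.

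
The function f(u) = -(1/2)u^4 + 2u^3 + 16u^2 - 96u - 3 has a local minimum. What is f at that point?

-267/2

f'(u) = -2u^3 + 6u^2 + 32u - 96 = 0 at u = -4, 3, 4.
Since f''(u) = -6u^2 + 12u + 32, we get f''(-4) = -112 < 0 ⇒ local maximum; f''(3) = 14 > 0 ⇒ local minimum; f''(4) = -16 < 0 ⇒ local maximum.
The local minimum is f(3) = -267/2.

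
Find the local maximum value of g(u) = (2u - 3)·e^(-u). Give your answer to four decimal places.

0.1642

Differentiating with the product rule gives g'(u) = (-2u + 5)·e^(-u). Since e^(-u) > 0, the only critical point is u = 5/2.
g''(5/2) has the same sign as -2 < 0, so this is a local maximum.
g(5/2) = (2)·e^(-5/2) ≈ 0.1642.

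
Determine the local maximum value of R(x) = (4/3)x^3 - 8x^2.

Critical points: R'(x) = 4x^2 - 16x vanishes at x = 0, 4.
Since R''(x) = 8x - 16, we get R''(0) = -16 < 0 ⇒ local maximum; R''(4) = 16 > 0 ⇒ local minimum.
Thus R has its local maximum at x = 0, with value 0.

0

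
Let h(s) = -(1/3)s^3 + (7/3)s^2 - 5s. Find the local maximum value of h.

-3

h'(s) = -s^2 + (14/3)s - 5. Setting h'(s) = 0 gives s ∈ {5/3, 3}.
Since h''(s) = -2s + 14/3, we get h''(5/3) = 4/3 > 0 ⇒ local minimum; h''(3) = -4/3 < 0 ⇒ local maximum.
So the local maximum value is h(3) = -3.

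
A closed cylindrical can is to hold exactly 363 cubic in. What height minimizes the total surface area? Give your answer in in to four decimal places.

With radius r and height h, πr²h = 363 so h = 363/(πr²), and S(r) = 2πr² + 2πrh = 2πr² + 2·363/r.
S'(r) = 4πr − 2·363/r² = 0 ⇒ r³ = 363/(2π), so r ≈ 3.8658 and h = 2r ≈ 7.7317.
S''(r) = 4π + 4·363/r³ > 0, so this is the minimum; S ≈ 281.6992.

7.7317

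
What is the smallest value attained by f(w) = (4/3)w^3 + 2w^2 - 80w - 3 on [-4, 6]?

f'(w) = 4w^2 + 4w - 80, whose only zero in [-4, 6] is w = 4.
Compare values at every candidate in [-4, 6]: f(-4) = 791/3; f(4) = -617/3; f(6) = -123.
So the minimum is f(4) = -617/3.

-617/3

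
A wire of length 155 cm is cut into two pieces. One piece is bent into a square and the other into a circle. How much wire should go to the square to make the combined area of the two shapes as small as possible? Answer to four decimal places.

86.8154

Let x be the length used for the square. Square side x/4; circle radius (155−x)/(2π).
A(x) = (x/4)² + π·((155−x)/(2π))² = x²/16 + (155−x)²/(4π) for 0 ≤ x ≤ 155. A'(x) = x/8 − (155−x)/(2π) = 0 gives x = 4·155/(π+4) ≈ 86.8154.
A'' = 1/8 + 1/(2π) > 0, so this gives the minimum combined area; x ≈ 86.8154 cm to the square.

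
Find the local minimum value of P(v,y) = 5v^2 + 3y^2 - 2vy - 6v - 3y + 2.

∂P/∂v = 10v - 2y - 6 = 0 and ∂P/∂y = -2v + 6y - 3 = 0, so (v, y) = (3/4, 3/4).
The Hessian has P_{vv} = 10, P_{yy} = 6, P_{vy} = -2, giving D = 56 > 0 with P_{vv} > 0, so the point is a local minimum.
P(3/4, 3/4) = -11/8.

-11/8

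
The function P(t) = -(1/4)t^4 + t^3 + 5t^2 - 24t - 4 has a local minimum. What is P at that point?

-28

Critical points: P'(t) = -t^3 + 3t^2 + 10t - 24 vanishes at t = -3, 2, 4.
Second-derivative test with P''(t) = -3t^2 + 6t + 10: P''(-3) = -35 < 0 ⇒ local maximum; P''(2) = 10 > 0 ⇒ local minimum; P''(4) = -14 < 0 ⇒ local maximum.
So the local minimum value is P(2) = -28.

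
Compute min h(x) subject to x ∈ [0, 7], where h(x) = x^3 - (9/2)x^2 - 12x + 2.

-54

The derivative is 3x^2 - 9x - 12, whose only zero in [0, 7] is x = 4.
Compare values at every candidate in [0, 7]: h(0) = 2,  h(4) = -54,  h(7) = 81/2.
Hence the absolute minimum is -54 at x = 4.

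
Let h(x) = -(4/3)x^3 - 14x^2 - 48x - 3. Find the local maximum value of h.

h'(x) = -4x^2 - 28x - 48. Setting h'(x) = 0 gives x ∈ {-4, -3}.
Second-derivative test with h''(x) = -8x - 28: h''(-4) = 4 > 0 ⇒ local minimum; h''(-3) = -4 < 0 ⇒ local maximum.
The local maximum is h(-3) = 51.

51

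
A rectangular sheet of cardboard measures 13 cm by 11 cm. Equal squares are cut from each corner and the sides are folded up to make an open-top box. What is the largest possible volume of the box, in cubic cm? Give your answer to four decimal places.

With cut size x, the volume is V(x) = x(13 − 2x)(11 − 2x) for 0 < x < 5.5.
V'(x) = 12x^2 − 96x + 143. Setting V'(x) = 0 gives x ≈ 1.9793 (the root in (0, 5.5)).
V''(x) = 24x − 96 is negative there, so this is the maximum; V ≈ 126.0104.

126.0104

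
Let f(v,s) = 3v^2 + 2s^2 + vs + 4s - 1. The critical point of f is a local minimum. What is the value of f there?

∂f/∂v = 6v + s = 0 and ∂f/∂s = v + 4s + 4 = 0, so (v, s) = (4/23, -24/23).
The Hessian has f_{vv} = 6, f_{ss} = 4, f_{vs} = 1, giving D = 23 > 0 with f_{vv} > 0, so the point is a local minimum.
f(4/23, -24/23) = -71/23.

-71/23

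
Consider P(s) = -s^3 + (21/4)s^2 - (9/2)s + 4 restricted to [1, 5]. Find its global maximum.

P'(s) = -3s^2 + (21/2)s - 9/2, whose only zero in [1, 5] is s = 3.
Compare values at every candidate in [1, 5]: P(1) = 15/4; P(3) = 43/4; P(5) = -49/4.
Hence the absolute maximum is 43/4 at s = 3.

43/4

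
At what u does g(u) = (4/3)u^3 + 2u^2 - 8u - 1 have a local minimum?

1

g'(u) = 4u^2 + 4u - 8. Setting g'(u) = 0 gives u ∈ {-2, 1}.
Second-derivative test with g''(u) = 8u + 4: g''(-2) = -12 < 0 ⇒ local maximum; g''(1) = 12 > 0 ⇒ local minimum.
So the local minimum value is g(1) = -17/3.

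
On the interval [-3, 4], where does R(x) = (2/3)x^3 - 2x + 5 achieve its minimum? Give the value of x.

-3

The derivative is 2x^2 - 2, which vanishes at x = -1 and x = 1.
Evaluating at the critical points and endpoints: R(-3) = -7,  R(-1) = 19/3,  R(1) = 11/3,  R(4) = 119/3.
So the minimum is R(-3) = -7.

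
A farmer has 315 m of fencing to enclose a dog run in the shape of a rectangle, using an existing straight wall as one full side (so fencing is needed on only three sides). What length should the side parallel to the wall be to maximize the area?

Let the sides perpendicular to the wall have length x and the parallel side y, so 2x + y = 315 and the area is A = xy = x(315 − 2x).
A'(x) = 315 − 4x = 0 gives x = 315/4, and A''(x) = −4 < 0 confirms a maximum.
Then y = 315 − 2·315/4 = 315/2 and A = 99225/8.

315/2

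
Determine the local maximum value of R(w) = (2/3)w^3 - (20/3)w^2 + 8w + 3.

R'(w) = 2w^2 - (40/3)w + 8. Setting R'(w) = 0 gives w ∈ {2/3, 6}.
Second-derivative test with R''(w) = 4w - 40/3: R''(2/3) = -32/3 < 0 ⇒ local maximum; R''(6) = 32/3 > 0 ⇒ local minimum.
The local maximum is R(2/3) = 451/81.

451/81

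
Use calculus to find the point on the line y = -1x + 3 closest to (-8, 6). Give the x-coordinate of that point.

Minimize D(x)^2 = (x + 8)^2 + (-x - 3)^2.
d/dx[D^2] = 2(x + 8) + 2·(-1)·(-x - 3) = 0 ⇒ x = -11/2.
Then y = 17/2 and the distance is √(25/2) ≈ 3.5355.

-11/2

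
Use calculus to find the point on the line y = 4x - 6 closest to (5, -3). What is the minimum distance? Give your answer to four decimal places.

4.1231

Minimize D(x)^2 = (x - 5)^2 + (4x - 3)^2.
d/dx[D^2] = 2(x - 5) + 2·4·(4x - 3) = 0 ⇒ x = 1.
Then y = -2 and the distance is √(17) ≈ 4.1231.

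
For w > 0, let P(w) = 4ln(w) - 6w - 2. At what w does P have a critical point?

2/3

P'(w) = 4/w − 6 = 0 gives w = 2/3.
P''(w) = -4/w², which is negative for w > 0, so this is a local maximum.
P(2/3) = 4·ln(2/3) - 4 - 2 ≈ -7.6219.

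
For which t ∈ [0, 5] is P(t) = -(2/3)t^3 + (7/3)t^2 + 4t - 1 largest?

3

The derivative is -2t^2 + (14/3)t + 4, whose only zero in [0, 5] is t = 3.
Evaluating at the critical points and endpoints: P(0) = -1, P(3) = 14, P(5) = -6.
Hence the absolute maximum is 14 at t = 3.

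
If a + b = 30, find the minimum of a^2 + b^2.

With a + b = 30, a^2 + b^2 = a^2 + (30 − a)^2.
The derivative 2a − 2(30 − a) = 4a − 60 vanishes at a = 15; second derivative 4 > 0, a minimum.
The minimum is 2·(15)^2 = 450.

450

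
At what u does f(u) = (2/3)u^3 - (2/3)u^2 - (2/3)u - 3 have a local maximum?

-1/3

f'(u) = 2u^2 - (4/3)u - 2/3. Setting f'(u) = 0 gives u ∈ {-1/3, 1}.
Second-derivative test with f''(u) = 4u - 4/3: f''(-1/3) = -8/3 < 0 ⇒ local maximum; f''(1) = 8/3 > 0 ⇒ local minimum.
Thus f has its local maximum at u = -1/3, with value -233/81.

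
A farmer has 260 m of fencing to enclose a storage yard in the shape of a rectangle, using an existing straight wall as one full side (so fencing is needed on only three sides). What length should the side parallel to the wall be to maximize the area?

Let the sides perpendicular to the wall have length x and the parallel side y, so 2x + y = 260 and the area is A = xy = x(260 − 2x).
A'(x) = 260 − 4x = 0 gives x = 65, and A''(x) = −4 < 0 confirms a maximum.
Then y = 260 − 2·65 = 130 and A = 8450.

130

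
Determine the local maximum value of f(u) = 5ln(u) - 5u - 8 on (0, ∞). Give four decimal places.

f'(u) = 5/u − 5 = 0 gives u = 1.
f''(u) = -5/u², which is negative for u > 0, so this is a local maximum.
f(1) = 5·ln(1) - 5 - 8 ≈ -13.0000.

-13.0000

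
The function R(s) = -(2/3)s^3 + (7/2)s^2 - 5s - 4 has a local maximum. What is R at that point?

Critical points: R'(s) = -2s^2 + 7s - 5 vanishes at s = 1, 5/2.
Second-derivative test with R''(s) = -4s + 7: R''(1) = 3 > 0 ⇒ local minimum; R''(5/2) = -3 < 0 ⇒ local maximum.
Thus R has its local maximum at s = 5/2, with value -121/24.

-121/24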